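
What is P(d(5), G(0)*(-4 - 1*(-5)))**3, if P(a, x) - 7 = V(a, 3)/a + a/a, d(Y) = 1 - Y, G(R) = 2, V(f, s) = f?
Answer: 729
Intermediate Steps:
P(a, x) = 9 (P(a, x) = 7 + (a/a + a/a) = 7 + (1 + 1) = 7 + 2 = 9)
P(d(5), G(0)*(-4 - 1*(-5)))**3 = 9**3 = 729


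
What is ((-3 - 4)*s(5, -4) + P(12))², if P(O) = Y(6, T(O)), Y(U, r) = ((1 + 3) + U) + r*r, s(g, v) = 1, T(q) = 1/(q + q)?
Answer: 2989441/331776 ≈ 9.0104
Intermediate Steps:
T(q) = 1/(2*q)
Y(U, r) = 4 + U + r² (Y(U, r) = (4 + U) + r² = 4 + U + r²)
P(O) = 10 + 1/(4*O²) (P(O) = 4 + 6 + (1/(2*O))² = 4 + 6 + 1/(4*O²) = 10 + 1/(4*O²))
((-3 - 4)*s(5, -4) + P(12))² = ((-3 - 4)*1 + (10 + (¼)/12²))² = (-7*1 + (10 + (¼)*(1/144)))² = (-7 + (10 + 1/576))² = (-7 + 5761/576)² = (1729/576)² = 2989441/331776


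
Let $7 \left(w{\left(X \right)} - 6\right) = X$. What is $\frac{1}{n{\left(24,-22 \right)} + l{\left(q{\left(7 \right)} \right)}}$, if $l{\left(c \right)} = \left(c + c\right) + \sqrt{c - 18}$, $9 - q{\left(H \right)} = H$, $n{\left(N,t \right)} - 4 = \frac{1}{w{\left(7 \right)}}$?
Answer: $\frac{399}{4033} - \frac{196 i}{4033} \approx 0.098934 - 0.048599 i$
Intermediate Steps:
$w{\left(X \right)} = 6 + \frac{X}{7}$
$n{\left(N,t \right)} = \frac{29}{7}$ ($n{\left(N,t \right)} = 4 + \frac{1}{6 + \frac{1}{7} \cdot 7} = 4 + \frac{1}{6 + 1} = 4 + \frac{1}{7} = \frac{29}{7}$)
$q{\left(H \right)} = 9 - H$
$l{\left(c \right)} = \sqrt{-18 + c} + 2 c$ ($l{\left(c \right)} = 2 c + \sqrt{-18 + c} = \sqrt{-18 + c} + 2 c$)
$\frac{1}{n{\left(24,-22 \right)} + l{\left(q{\left(7 \right)} \right)}} = \frac{1}{\frac{29}{7} + \left(\sqrt{-18 + \left(9 - 7\right)} + 2 \left(9 - 7\right)\right)} = \frac{1}{\frac{29}{7} + \left(\sqrt{-18 + 2} + 2 \cdot 2\right)} = \frac{1}{\frac{29}{7} + \left(\sqrt{-16} + 4\right)} = \frac{1}{\frac{29}{7} + \left(4 i + 4\right)} = \frac{1}{\frac{29}{7} + \left(4 + 4 i\right)} = \frac{1}{\frac{57}{7} + 4 i} = \frac{49 \left(\frac{57}{7} - 4 i\right)}{4033}$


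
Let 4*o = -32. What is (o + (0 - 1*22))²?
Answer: 900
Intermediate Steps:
o = -8 (o = (¼)*(-32) = -8)
(o + (0 - 1*22))² = (-8 + (0 - 1*22))² = (-8 + (0 - 22))² = (-8 - 22)² = (-30)² = 900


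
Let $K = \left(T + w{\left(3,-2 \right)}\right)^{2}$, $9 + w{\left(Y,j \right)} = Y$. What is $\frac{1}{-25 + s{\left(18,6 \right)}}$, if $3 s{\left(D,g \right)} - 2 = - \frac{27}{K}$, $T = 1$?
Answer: $- \frac{75}{1852} \approx -0.040497$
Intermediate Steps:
$w{\left(Y,j \right)} = -9 + Y$
$K = 25$ ($K = \left(1 + \left(-9 + 3\right)\right)^{2} = \left(1 - 6\right)^{2} = \left(-5\right)^{2} = 25$)
$s{\left(D,g \right)} = \frac{23}{75}$ ($s{\left(D,g \right)} = \frac{2}{3} + \frac{\left(-27\right) \frac{1}{25}}{3} = \frac{2}{3} + \frac{1}{3} \left(- \frac{27}{25}\right) = \frac{2}{3} - \frac{9}{25} = \frac{23}{75}$)
$\frac{1}{-25 + s{\left(18,6 \right)}} = \frac{1}{-25 + \frac{23}{75}} = \frac{1}{- \frac{1852}{75}} = - \frac{75}{1852}$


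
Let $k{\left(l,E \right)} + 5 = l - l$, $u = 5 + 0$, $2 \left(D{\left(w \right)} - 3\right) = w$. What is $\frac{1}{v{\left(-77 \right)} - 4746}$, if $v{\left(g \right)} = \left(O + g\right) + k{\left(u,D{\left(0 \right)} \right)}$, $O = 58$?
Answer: $- \frac{1}{4770} \approx -0.00020964$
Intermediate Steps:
$D{\left(w \right)} = 3 + \frac{w}{2}$
$u = 5$
$k{\left(l,E \right)} = -5$ ($k{\left(l,E \right)} = -5 + \left(l - l\right) = -5 + 0 = -5$)
$v{\left(g \right)} = 53 + g$ ($v{\left(g \right)} = \left(58 + g\right) - 5 = 53 + g$)
$\frac{1}{v{\left(-77 \right)} - 4746} = \frac{1}{\left(53 - 77\right) - 4746} = \frac{1}{-24 - 4746} = \frac{1}{-4770} = - \frac{1}{4770}$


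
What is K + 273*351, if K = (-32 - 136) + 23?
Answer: 95678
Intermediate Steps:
K = -145 (K = -168 + 23 = -145)
K + 273*351 = -145 + 273*351 = -145 + 95823 = 95678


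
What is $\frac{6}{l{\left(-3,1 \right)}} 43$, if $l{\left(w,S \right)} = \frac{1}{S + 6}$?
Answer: $1806$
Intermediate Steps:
$l{\left(w,S \right)} = \frac{1}{6 + S}$
$\frac{6}{l{\left(-3,1 \right)}} 43 = \frac{6}{\frac{1}{6 + 1}} \cdot 43 = \frac{6}{\frac{1}{7}} \cdot 43 = 6 \frac{1}{\frac{1}{7}} \cdot 43 = 6 \cdot 7 \cdot 43 = 42 \cdot 43 = 1806$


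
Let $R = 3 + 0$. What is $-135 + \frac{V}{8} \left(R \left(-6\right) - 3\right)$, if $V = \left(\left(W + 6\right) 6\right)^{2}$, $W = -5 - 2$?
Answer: $- \frac{459}{2} \approx -229.5$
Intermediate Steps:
$R = 3$
$W = -7$ ($W = -5 - 2 = -7$)
$V = 36$ ($V = \left(\left(-7 + 6\right) 6\right)^{2} = \left(\left(-1\right) 6\right)^{2} = \left(-6\right)^{2} = 36$)
$-135 + \frac{V}{8} \left(R \left(-6\right) - 3\right) = -135 + \frac{36}{8} \left(3 \left(-6\right) - 3\right) = -135 + 36 \cdot \frac{1}{8} \left(-18 - 3\right) = -135 + \frac{9}{2} \left(-21\right) = -135 - \frac{189}{2} = - \frac{459}{2}$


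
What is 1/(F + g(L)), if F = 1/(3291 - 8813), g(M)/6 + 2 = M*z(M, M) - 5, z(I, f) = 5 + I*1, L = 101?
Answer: 5522/354479267 ≈ 1.5578e-5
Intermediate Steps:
z(I, f) = 5 + I
g(M) = -42 + 6*M*(5 + M) (g(M) = -12 + 6*(M*(5 + M) - 5) = -12 + 6*(-5 + M*(5 + M)) = -12 + (-30 + 6*M*(5 + M)) = -42 + 6*M*(5 + M))
F = -1/5522 (F = 1/(-5522) = -1/5522 ≈ -0.00018109)
1/(F + g(L)) = 1/(-1/5522 + (-42 + 6*101*(5 + 101))) = 1/(-1/5522 + (-42 + 6*101*106)) = 1/(-1/5522 + (-42 + 64236)) = 1/(-1/5522 + 64194) = 1/(354479267/5522) = 5522/354479267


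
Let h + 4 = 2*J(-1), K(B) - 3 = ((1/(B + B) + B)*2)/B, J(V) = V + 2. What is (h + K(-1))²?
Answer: 16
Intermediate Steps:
J(V) = 2 + V
K(B) = 3 + (1/B + 2*B)/B (K(B) = 3 + ((1/(B + B) + B)*2)/B = 3 + ((1/(2*B) + B)*2)/B = 3 + ((B + 1/(2*B))*2)/B = 3 + (1/B + 2*B)/B)
h = -2 (h = -4 + 2*(2 - 1) = -4 + 2*1 = -4 + 2 = -2)
(h + K(-1))² = (-2 + (5 + (-1)⁻²))² = (-2 + (5 + 1))² = (-2 + 6)² = 4² = 16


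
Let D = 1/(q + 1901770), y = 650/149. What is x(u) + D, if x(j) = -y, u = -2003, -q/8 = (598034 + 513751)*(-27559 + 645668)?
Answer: -3573461199587649/819147259597750 ≈ -4.3624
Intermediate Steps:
y = 650/149 (y = 650*(1/149) = 650/149 ≈ 4.3624)
q = -5497634516520 (q = -8*(598034 + 513751)*(-27559 + 645668) = -8894280*618109 = -8*687204314565 = -5497634516520)
x(j) = -650/149 (x(j) = -1*650/149 = -650/149)
D = -1/5497632614750 (D = 1/(-5497634516520 + 1901770) = 1/(-5497632614750) = -1/5497632614750 ≈ -1.8190e-13)
x(u) + D = -650/149 - 1/5497632614750 = -3573461199587649/819147259597750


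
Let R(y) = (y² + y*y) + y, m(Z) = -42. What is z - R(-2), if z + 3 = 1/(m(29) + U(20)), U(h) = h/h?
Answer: -370/41 ≈ -9.0244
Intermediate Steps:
U(h) = 1
R(y) = y + 2*y² (R(y) = (y² + y²) + y = 2*y² + y = y + 2*y²)
z = -124/41 (z = -3 + 1/(-42 + 1) = -3 + 1/(-41) = -3 - 1/41 = -124/41 ≈ -3.0244)
z - R(-2) = -124/41 - (-2)*(1 + 2*(-2)) = -124/41 - (-2)*(1 - 4) = -124/41 - (-2)*(-3) = -124/41 - 1*6 = -124/41 - 6 = -370/41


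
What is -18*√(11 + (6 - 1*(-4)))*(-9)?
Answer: 162*√21 ≈ 742.38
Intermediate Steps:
-18*√(11 + (6 - 1*(-4)))*(-9) = -18*√(11 + (6 + 4))*(-9) = -18*√(11 + 10)*(-9) = -18*√21*(-9) = 162*√21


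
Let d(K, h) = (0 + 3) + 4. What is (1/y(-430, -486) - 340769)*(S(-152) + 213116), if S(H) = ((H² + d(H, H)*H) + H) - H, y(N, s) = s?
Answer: -19472531733830/243 ≈ -8.0134e+10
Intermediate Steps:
d(K, h) = 7 (d(K, h) = 3 + 4 = 7)
S(H) = H² + 7*H (S(H) = ((H² + 7*H) + H) - H = (H² + 8*H) - H = H² + 7*H)
(1/y(-430, -486) - 340769)*(S(-152) + 213116) = (1/(-486) - 340769)*(-152*(7 - 152) + 213116) = (-1/486 - 340769)*(-152*(-145) + 213116) = -165613735*(22040 + 213116)/486 = -165613735/486*235156 = -19472531733830/243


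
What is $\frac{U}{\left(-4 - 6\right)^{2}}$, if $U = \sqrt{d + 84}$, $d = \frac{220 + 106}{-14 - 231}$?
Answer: $\frac{\sqrt{101270}}{3500} \approx 0.090923$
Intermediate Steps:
$d = - \frac{326}{245}$ ($d = \frac{326}{-245} = 326 \left(- \frac{1}{245}\right) = - \frac{326}{245} \approx -1.3306$)
$U = \frac{\sqrt{101270}}{35}$ ($U = \sqrt{- \frac{326}{245} + 84} = \sqrt{\frac{20254}{245}} = \frac{\sqrt{101270}}{35} \approx 9.0923$)
$\frac{U}{\left(-4 - 6\right)^{2}} = \frac{\frac{1}{35} \sqrt{101270}}{\left(-4 - 6\right)^{2}} = \frac{\frac{1}{35} \sqrt{101270}}{\left(-10\right)^{2}} = \frac{\frac{1}{35} \sqrt{101270}}{100} = \frac{\sqrt{101270}}{35} \cdot \frac{1}{100} = \frac{\sqrt{101270}}{3500}$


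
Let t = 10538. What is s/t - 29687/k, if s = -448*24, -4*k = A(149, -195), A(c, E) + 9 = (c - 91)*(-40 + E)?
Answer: -699006476/71863891 ≈ -9.7268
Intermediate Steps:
A(c, E) = -9 + (-91 + c)*(-40 + E) (A(c, E) = -9 + (c - 91)*(-40 + E) = -9 + (-91 + c)*(-40 + E))
k = 13639/4 (k = -(3631 - 91*(-195) - 40*149 - 195*149)/4 = -(3631 + 17745 - 5960 - 29055)/4 = -1/4*(-13639) = 13639/4 ≈ 3409.8)
s = -10752
s/t - 29687/k = -10752/10538 - 29687/13639/4 = -10752*1/10538 - 29687*4/13639 = -5376/5269 - 118748/13639 = -699006476/71863891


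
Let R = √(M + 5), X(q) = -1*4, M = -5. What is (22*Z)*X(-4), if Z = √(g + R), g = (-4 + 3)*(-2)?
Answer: -88*√2 ≈ -124.45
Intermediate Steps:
g = 2 (g = -1*(-2) = 2)
X(q) = -4
R = 0 (R = √(-5 + 5) = √0 = 0)
Z = √2 (Z = √(2 + 0) = √2 ≈ 1.4142)
(22*Z)*X(-4) = (22*√2)*(-4) = -88*√2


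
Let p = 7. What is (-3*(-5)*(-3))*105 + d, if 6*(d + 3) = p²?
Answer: -28319/6 ≈ -4719.8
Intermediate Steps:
d = 31/6 (d = -3 + (⅙)*7² = -3 + (⅙)*49 = -3 + 49/6 = 31/6 ≈ 5.1667)
(-3*(-5)*(-3))*105 + d = (-3*(-5)*(-3))*105 + 31/6 = (15*(-3))*105 + 31/6 = -45*105 + 31/6 = -4725 + 31/6 = -28319/6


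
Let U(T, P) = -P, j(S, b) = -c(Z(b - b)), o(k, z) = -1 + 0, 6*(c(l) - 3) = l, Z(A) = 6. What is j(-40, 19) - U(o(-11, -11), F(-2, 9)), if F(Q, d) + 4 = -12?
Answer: -20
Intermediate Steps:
F(Q, d) = -16 (F(Q, d) = -4 - 12 = -16)
c(l) = 3 + l/6
o(k, z) = -1
j(S, b) = -4 (j(S, b) = -(3 + (1/6)*6) = -(3 + 1) = -1*4 = -4)
j(-40, 19) - U(o(-11, -11), F(-2, 9)) = -4 - (-1)*(-16) = -4 - 1*16 = -4 - 16 = -20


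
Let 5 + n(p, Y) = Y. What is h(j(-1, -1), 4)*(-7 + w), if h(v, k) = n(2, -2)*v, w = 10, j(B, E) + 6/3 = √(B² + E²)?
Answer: 42 - 21*√2 ≈ 12.302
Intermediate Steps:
j(B, E) = -2 + √(B² + E²)
n(p, Y) = -5 + Y
h(v, k) = -7*v (h(v, k) = (-5 - 2)*v = -7*v)
h(j(-1, -1), 4)*(-7 + w) = (-7*(-2 + √((-1)² + (-1)²)))*(-7 + 10) = -7*(-2 + √(1 + 1))*3 = -7*(-2 + √2)*3 = (14 - 7*√2)*3 = 42 - 21*√2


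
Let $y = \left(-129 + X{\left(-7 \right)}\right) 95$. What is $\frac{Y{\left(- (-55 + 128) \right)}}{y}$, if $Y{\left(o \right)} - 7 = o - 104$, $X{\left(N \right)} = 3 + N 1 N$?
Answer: $\frac{34}{1463} \approx 0.02324$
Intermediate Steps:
$X{\left(N \right)} = 3 + N^{2}$ ($X{\left(N \right)} = 3 + N N = 3 + N^{2}$)
$Y{\left(o \right)} = -97 + o$ ($Y{\left(o \right)} = 7 + \left(o - 104\right) = 7 + \left(-104 + o\right) = -97 + o$)
$y = -7315$ ($y = \left(-129 + \left(3 + \left(-7\right)^{2}\right)\right) 95 = \left(-129 + \left(3 + 49\right)\right) 95 = \left(-129 + 52\right) 95 = \left(-77\right) 95 = -7315$)
$\frac{Y{\left(- (-55 + 128) \right)}}{y} = \frac{-97 - \left(-55 + 128\right)}{-7315} = \left(-97 - 73\right) \left(- \frac{1}{7315}\right) = \left(-170\right) \left(- \frac{1}{7315}\right) = \frac{34}{1463}$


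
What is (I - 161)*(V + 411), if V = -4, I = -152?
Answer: -127391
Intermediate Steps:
(I - 161)*(V + 411) = (-152 - 161)*(-4 + 411) = -313*407 = -127391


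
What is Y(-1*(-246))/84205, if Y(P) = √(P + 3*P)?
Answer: 2*√246/84205 ≈ 0.00037253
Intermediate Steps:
Y(P) = 2*√P (Y(P) = √(4*P) = 2*√P)
Y(-1*(-246))/84205 = (2*√(-1*(-246)))/84205 = (2*√246)*(1/84205) = 2*√246/84205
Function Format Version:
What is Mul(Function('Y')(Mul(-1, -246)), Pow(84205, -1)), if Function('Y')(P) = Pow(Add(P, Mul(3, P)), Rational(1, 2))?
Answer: Mul(Rational(2, 84205), Pow(246, Rational(1, 2))) ≈ 0.00037253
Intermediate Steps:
Function('Y')(P) = Mul(2, Pow(P, Rational(1, 2))) (Function('Y')(P) = Pow(Mul(4, P), Rational(1, 2)) = Mul(2, Pow(P, Rational(1, 2))))
Mul(Function('Y')(Mul(-1, -246)), Pow(84205, -1)) = Mul(Mul(2, Pow(Mul(-1, -246), Rational(1, 2))), Pow(84205, -1)) = Mul(Mul(2, Pow(246, Rational(1, 2))), Rational(1, 84205)) = Mul(Rational(2, 84205), Pow(246, Rational(1, 2)))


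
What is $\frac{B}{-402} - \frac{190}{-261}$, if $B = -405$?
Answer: $\frac{60695}{34974} \approx 1.7354$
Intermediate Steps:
$\frac{B}{-402} - \frac{190}{-261} = - \frac{405}{-402} - \frac{190}{-261} = \left(-405\right) \left(- \frac{1}{402}\right) - - \frac{190}{261} = \frac{135}{134} + \frac{190}{261} = \frac{60695}{34974}$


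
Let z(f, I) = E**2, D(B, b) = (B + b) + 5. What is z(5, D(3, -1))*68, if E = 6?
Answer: 2448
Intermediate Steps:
D(B, b) = 5 + B + b
z(f, I) = 36 (z(f, I) = 6**2 = 36)
z(5, D(3, -1))*68 = 36*68 = 2448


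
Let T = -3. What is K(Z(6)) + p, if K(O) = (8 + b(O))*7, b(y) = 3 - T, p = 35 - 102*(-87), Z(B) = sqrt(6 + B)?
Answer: 9007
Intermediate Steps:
p = 8909 (p = 35 + 8874 = 8909)
b(y) = 6 (b(y) = 3 - 1*(-3) = 3 + 3 = 6)
K(O) = 98 (K(O) = (8 + 6)*7 = 14*7 = 98)
K(Z(6)) + p = 98 + 8909 = 9007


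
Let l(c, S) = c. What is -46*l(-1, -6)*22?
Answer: 1012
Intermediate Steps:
-46*l(-1, -6)*22 = -46*(-1)*22 = 46*22 = 1012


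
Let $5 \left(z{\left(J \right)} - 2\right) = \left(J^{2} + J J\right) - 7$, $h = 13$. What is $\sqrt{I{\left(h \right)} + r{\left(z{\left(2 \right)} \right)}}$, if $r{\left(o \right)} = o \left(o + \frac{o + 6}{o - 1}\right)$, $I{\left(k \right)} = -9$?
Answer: $\frac{\sqrt{9786}}{30} \approx 3.2975$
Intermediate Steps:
$z{\left(J \right)} = \frac{3}{5} + \frac{2 J^{2}}{5}$ ($z{\left(J \right)} = 2 + \frac{\left(J^{2} + J J\right) - 7}{5} = 2 + \frac{\left(J^{2} + J^{2}\right) - 7}{5} = 2 + \frac{2 J^{2} - 7}{5} = 2 + \frac{-7 + 2 J^{2}}{5} = 2 + \left(- \frac{7}{5} + \frac{2 J^{2}}{5}\right) = \frac{3}{5} + \frac{2 J^{2}}{5}$)
$r{\left(o \right)} = o \left(o + \frac{6 + o}{-1 + o}\right)$
$\sqrt{I{\left(h \right)} + r{\left(z{\left(2 \right)} \right)}} = \sqrt{-9 + \frac{\left(\frac{3}{5} + \frac{2 \cdot 2^{2}}{5}\right) \left(6 + \left(\frac{3}{5} + \frac{2 \cdot 2^{2}}{5}\right)^{2}\right)}{-1 + \left(\frac{3}{5} + \frac{2 \cdot 2^{2}}{5}\right)}} = \sqrt{-9 + \frac{\left(\frac{3}{5} + \frac{2}{5} \cdot 4\right) \left(6 + \left(\frac{3}{5} + \frac{2}{5} \cdot 4\right)^{2}\right)}{-1 + \left(\frac{3}{5} + \frac{2}{5} \cdot 4\right)}} = \sqrt{-9 + \frac{\left(\frac{3}{5} + \frac{8}{5}\right) \left(6 + \left(\frac{3}{5} + \frac{8}{5}\right)^{2}\right)}{-1 + \left(\frac{3}{5} + \frac{8}{5}\right)}} = \sqrt{-9 + \frac{11 \left(6 + \left(\frac{11}{5}\right)^{2}\right)}{5 \left(-1 + \frac{11}{5}\right)}} = \sqrt{-9 + \frac{11 \left(6 + \frac{121}{25}\right)}{5 \cdot \frac{6}{5}}} = \sqrt{-9 + \frac{11}{5} \cdot \frac{5}{6} \cdot \frac{271}{25}} = \sqrt{-9 + \frac{2981}{150}} = \sqrt{\frac{1631}{150}} = \frac{\sqrt{9786}}{30}$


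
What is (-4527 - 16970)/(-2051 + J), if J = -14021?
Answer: 3071/2296 ≈ 1.3375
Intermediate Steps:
(-4527 - 16970)/(-2051 + J) = (-4527 - 16970)/(-2051 - 14021) = -21497/(-16072) = -21497*(-1/16072) = 3071/2296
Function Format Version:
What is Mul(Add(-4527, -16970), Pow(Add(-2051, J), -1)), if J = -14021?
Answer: Rational(3071, 2296) ≈ 1.3375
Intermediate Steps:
Mul(Add(-4527, -16970), Pow(Add(-2051, J), -1)) = Mul(Add(-4527, -16970), Pow(Add(-2051, -14021), -1)) = Mul(-21497, Pow(-16072, -1)) = Mul(-21497, Rational(-1, 16072)) = Rational(3071, 2296)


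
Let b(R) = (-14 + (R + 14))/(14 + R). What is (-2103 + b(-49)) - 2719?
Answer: -24103/5 ≈ -4820.6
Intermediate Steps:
b(R) = R/(14 + R) (b(R) = (-14 + (14 + R))/(14 + R) = R/(14 + R))
(-2103 + b(-49)) - 2719 = (-2103 - 49/(14 - 49)) - 2719 = (-2103 - 49/(-35)) - 2719 = (-2103 - 49*(-1/35)) - 2719 = (-2103 + 7/5) - 2719 = -10508/5 - 2719 = -24103/5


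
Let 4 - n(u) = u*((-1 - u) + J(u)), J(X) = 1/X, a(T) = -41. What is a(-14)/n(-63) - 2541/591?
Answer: -3319000/770073 ≈ -4.3100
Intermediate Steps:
J(X) = 1/X
n(u) = 4 - u*(-1 + 1/u - u) (n(u) = 4 - u*((-1 - u) + 1/u) = 4 - u*(-1 + 1/u - u))
a(-14)/n(-63) - 2541/591 = -41/(3 - 63 + (-63)²) - 2541/591 = -41/(3 - 63 + 3969) - 2541*1/591 = -41/3909 - 847/197 = -3319000/770073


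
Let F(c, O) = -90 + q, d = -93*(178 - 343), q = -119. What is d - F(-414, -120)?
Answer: 15554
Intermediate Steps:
d = 15345 (d = -93*(-165) = 15345)
F(c, O) = -209 (F(c, O) = -90 - 119 = -209)
d - F(-414, -120) = 15345 - 1*(-209) = 15345 + 209 = 15554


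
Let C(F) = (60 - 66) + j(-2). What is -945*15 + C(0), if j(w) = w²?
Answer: -14177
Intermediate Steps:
C(F) = -2 (C(F) = (60 - 66) + (-2)² = -6 + 4 = -2)
-945*15 + C(0) = -945*15 - 2 = -14175 - 2 = -14177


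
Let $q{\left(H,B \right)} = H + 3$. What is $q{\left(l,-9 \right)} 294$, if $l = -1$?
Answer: $588$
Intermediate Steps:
$q{\left(H,B \right)} = 3 + H$
$q{\left(l,-9 \right)} 294 = \left(3 - 1\right) 294 = 2 \cdot 294 = 588$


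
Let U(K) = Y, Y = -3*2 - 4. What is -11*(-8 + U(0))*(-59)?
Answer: -11682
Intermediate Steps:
Y = -10 (Y = -6 - 4 = -10)
U(K) = -10
-11*(-8 + U(0))*(-59) = -11*(-8 - 10)*(-59) = -11*(-18)*(-59) = 198*(-59) = -11682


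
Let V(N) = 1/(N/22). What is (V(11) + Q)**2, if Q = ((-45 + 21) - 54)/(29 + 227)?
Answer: 47089/16384 ≈ 2.8741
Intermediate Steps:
Q = -39/128 (Q = (-24 - 54)/256 = -78*1/256 = -39/128 ≈ -0.30469)
V(N) = 22/N (V(N) = 1/(N*(1/22)) = 1/(N/22) = 22/N)
(V(11) + Q)**2 = (22/11 - 39/128)**2 = (22*(1/11) - 39/128)**2 = (2 - 39/128)**2 = (217/128)**2 = 47089/16384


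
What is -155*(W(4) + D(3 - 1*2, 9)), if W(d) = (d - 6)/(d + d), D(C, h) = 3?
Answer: -1705/4 ≈ -426.25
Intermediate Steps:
W(d) = (-6 + d)/(2*d) (W(d) = (-6 + d)/((2*d)) = (-6 + d)*(1/(2*d)) = (-6 + d)/(2*d))
-155*(W(4) + D(3 - 1*2, 9)) = -155*((½)*(-6 + 4)/4 + 3) = -155*((½)*(¼)*(-2) + 3) = -155*(-¼ + 3) = -155*11/4 = -1705/4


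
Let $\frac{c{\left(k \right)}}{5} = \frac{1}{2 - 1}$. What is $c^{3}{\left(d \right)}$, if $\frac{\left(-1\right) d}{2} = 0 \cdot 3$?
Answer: $125$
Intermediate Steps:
$d = 0$ ($d = - 2 \cdot 0 \cdot 3 = \left(-2\right) 0 = 0$)
$c{\left(k \right)} = 5$ ($c{\left(k \right)} = \frac{5}{2 - 1} = \frac{5}{1} = 5 \cdot 1 = 5$)
$c^{3}{\left(d \right)} = 5^{3} = 125$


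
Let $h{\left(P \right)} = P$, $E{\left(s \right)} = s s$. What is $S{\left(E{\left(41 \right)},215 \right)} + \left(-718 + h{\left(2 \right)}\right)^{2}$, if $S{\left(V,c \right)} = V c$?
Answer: $874071$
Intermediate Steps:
$E{\left(s \right)} = s^{2}$
$S{\left(E{\left(41 \right)},215 \right)} + \left(-718 + h{\left(2 \right)}\right)^{2} = 41^{2} \cdot 215 + \left(-718 + 2\right)^{2} = 1681 \cdot 215 + \left(-716\right)^{2} = 361415 + 512656 = 874071$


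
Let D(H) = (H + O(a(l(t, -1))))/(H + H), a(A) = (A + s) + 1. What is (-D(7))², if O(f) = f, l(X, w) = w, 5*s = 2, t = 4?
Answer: 1369/4900 ≈ 0.27939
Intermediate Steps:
s = ⅖ (s = (⅕)*2 = ⅖ ≈ 0.40000)
a(A) = 7/5 + A (a(A) = (A + ⅖) + 1 = (⅖ + A) + 1 = 7/5 + A)
D(H) = (⅖ + H)/(2*H) (D(H) = (H + (7/5 - 1))/(H + H) = (H + ⅖)/((2*H)) = (⅖ + H)*(1/(2*H)) = (⅖ + H)/(2*H))
(-D(7))² = (-(2 + 5*7)/(10*7))² = (-(2 + 35)/(10*7))² = (-37/(10*7))² = (-1*37/70)² = (-37/70)² = 1369/4900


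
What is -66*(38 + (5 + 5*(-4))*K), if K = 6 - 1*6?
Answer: -2508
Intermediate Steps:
K = 0 (K = 6 - 6 = 0)
-66*(38 + (5 + 5*(-4))*K) = -66*(38 + (5 + 5*(-4))*0) = -66*(38 + (5 - 20)*0) = -66*(38 - 15*0) = -66*(38 + 0) = -66*38 = -2508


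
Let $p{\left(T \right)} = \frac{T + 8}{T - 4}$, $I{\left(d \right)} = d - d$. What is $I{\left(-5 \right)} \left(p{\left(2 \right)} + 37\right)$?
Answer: $0$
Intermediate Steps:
$I{\left(d \right)} = 0$
$p{\left(T \right)} = \frac{8 + T}{-4 + T}$
$I{\left(-5 \right)} \left(p{\left(2 \right)} + 37\right) = 0 \left(\frac{8 + 2}{-4 + 2} + 37\right) = 0 \left(\frac{1}{-2} \cdot 10 + 37\right) = 0 \left(\left(- \frac{1}{2}\right) 10 + 37\right) = 0 \left(-5 + 37\right) = 0 \cdot 32 = 0$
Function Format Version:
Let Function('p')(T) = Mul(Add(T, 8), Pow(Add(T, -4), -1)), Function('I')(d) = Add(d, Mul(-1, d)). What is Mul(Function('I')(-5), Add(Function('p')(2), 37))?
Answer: 0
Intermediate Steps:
Function('I')(d) = 0
Function('p')(T) = Mul(Pow(Add(-4, T), -1), Add(8, T)) (Function('p')(T) = Mul(Add(8, T), Pow(Add(-4, T), -1)) = Mul(Pow(Add(-4, T), -1), Add(8, T)))
Mul(Function('I')(-5), Add(Function('p')(2), 37)) = Mul(0, Add(Mul(Pow(Add(-4, 2), -1), Add(8, 2)), 37)) = Mul(0, Add(Mul(Pow(-2, -1), 10), 37)) = Mul(0, Add(Mul(Rational(-1, 2), 10), 37)) = Mul(0, Add(-5, 37)) = Mul(0, 32) = 0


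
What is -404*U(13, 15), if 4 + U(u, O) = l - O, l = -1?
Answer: 8080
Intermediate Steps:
U(u, O) = -5 - O (U(u, O) = -4 + (-1 - O) = -5 - O)
-404*U(13, 15) = -404*(-5 - 1*15) = -404*(-5 - 15) = -404*(-20) = 8080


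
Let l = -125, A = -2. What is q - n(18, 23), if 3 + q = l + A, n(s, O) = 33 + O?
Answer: -186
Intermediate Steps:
q = -130 (q = -3 + (-125 - 2) = -3 - 127 = -130)
q - n(18, 23) = -130 - (33 + 23) = -130 - 1*56 = -130 - 56 = -186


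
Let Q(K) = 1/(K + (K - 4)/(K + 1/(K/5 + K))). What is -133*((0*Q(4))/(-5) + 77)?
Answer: -10241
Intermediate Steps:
Q(K) = 1/(K + (-4 + K)/(K + 5/(6*K))) (Q(K) = 1/(K + (-4 + K)/(K + 1/(K*(⅕) + K))) = 1/(K + (-4 + K)/(K + 1/(K/5 + K))) = 1/(K + (-4 + K)/(K + 1/(6*K/5))) = 1/(K + (-4 + K)/(K + 5/(6*K))))
-133*((0*Q(4))/(-5) + 77) = -133*((0*((5 + 6*4²)/(4*(-19 + 6*4 + 6*4²))))/(-5) + 77) = -133*((0*((5 + 6*16)/(4*(-19 + 24 + 6*16))))*(-⅕) + 77) = -133*((0*((5 + 96)/(4*(-19 + 24 + 96))))*(-⅕) + 77) = -133*((0*((¼)*101/101))*(-⅕) + 77) = -133*((0*((¼)*(1/101)*101))*(-⅕) + 77) = -133*((0*(¼))*(-⅕) + 77) = -133*(0*(-⅕) + 77) = -133*(0 + 77) = -133*77 = -10241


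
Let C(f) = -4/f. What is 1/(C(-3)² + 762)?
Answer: 9/6874 ≈ 0.0013093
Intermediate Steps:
1/(C(-3)² + 762) = 1/((-4/(-3))² + 762) = 1/((-4*(-⅓))² + 762) = 1/((4/3)² + 762) = 1/(16/9 + 762) = 1/(6874/9) = 9/6874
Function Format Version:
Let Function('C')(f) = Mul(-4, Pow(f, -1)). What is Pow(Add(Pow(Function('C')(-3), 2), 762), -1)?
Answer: Rational(9, 6874) ≈ 0.0013093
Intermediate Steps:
Pow(Add(Pow(Function('C')(-3), 2), 762), -1) = Pow(Add(Pow(Mul(-4, Pow(-3, -1)), 2), 762), -1) = Pow(Add(Pow(Mul(-4, Rational(-1, 3)), 2), 762), -1) = Pow(Add(Pow(Rational(4, 3), 2), 762), -1) = Pow(Add(Rational(16, 9), 762), -1) = Pow(Rational(6874, 9), -1) = Rational(9, 6874)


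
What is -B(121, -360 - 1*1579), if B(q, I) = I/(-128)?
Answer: -1939/128 ≈ -15.148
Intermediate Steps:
B(q, I) = -I/128 (B(q, I) = I*(-1/128) = -I/128)
-B(121, -360 - 1*1579) = -(-1)*(-360 - 1*1579)/128 = -(-1)*(-360 - 1579)/128 = -(-1)*(-1939)/128 = -1*1939/128 = -1939/128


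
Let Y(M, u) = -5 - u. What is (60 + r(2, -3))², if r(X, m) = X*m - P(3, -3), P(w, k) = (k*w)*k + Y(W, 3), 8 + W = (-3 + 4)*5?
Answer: 1225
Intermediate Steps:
W = -3 (W = -8 + (-3 + 4)*5 = -8 + 1*5 = -8 + 5 = -3)
P(w, k) = -8 + w*k² (P(w, k) = (k*w)*k + (-5 - 1*3) = w*k² + (-5 - 3) = w*k² - 8 = -8 + w*k²)
r(X, m) = -19 + X*m (r(X, m) = X*m - (-8 + 3*(-3)²) = X*m - (-8 + 3*9) = X*m - (-8 + 27) = X*m - 1*19 = X*m - 19 = -19 + X*m)
(60 + r(2, -3))² = (60 + (-19 + 2*(-3)))² = (60 + (-19 - 6))² = (60 - 25)² = 35² = 1225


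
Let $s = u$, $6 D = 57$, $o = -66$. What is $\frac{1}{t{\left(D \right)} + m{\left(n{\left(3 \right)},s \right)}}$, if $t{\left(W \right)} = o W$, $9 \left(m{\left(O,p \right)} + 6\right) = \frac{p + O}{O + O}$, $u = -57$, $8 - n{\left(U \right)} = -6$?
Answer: $- \frac{252}{159559} \approx -0.0015794$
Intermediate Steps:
$D = \frac{19}{2}$ ($D = \frac{1}{6} \cdot 57 = \frac{19}{2} \approx 9.5$)
$n{\left(U \right)} = 14$ ($n{\left(U \right)} = 8 - -6 = 8 + 6 = 14$)
$s = -57$
$m{\left(O,p \right)} = -6 + \frac{O + p}{18 O}$ ($m{\left(O,p \right)} = -6 + \frac{\left(p + O\right) \frac{1}{O + O}}{9} = -6 + \frac{\left(O + p\right) \frac{1}{2 O}}{9} = -6 + \frac{\frac{1}{2} \frac{1}{O} \left(O + p\right)}{9} = -6 + \frac{O + p}{18 O}$)
$t{\left(W \right)} = - 66 W$
$\frac{1}{t{\left(D \right)} + m{\left(n{\left(3 \right)},s \right)}} = \frac{1}{\left(-66\right) \frac{19}{2} + \frac{-57 - 1498}{18 \cdot 14}} = \frac{1}{-627 + \frac{1}{18} \cdot \frac{1}{14} \left(-57 - 1498\right)} = \frac{1}{-627 + \frac{1}{18} \cdot \frac{1}{14} \left(-1555\right)} = \frac{1}{-627 - \frac{1555}{252}} = \frac{1}{- \frac{159559}{252}} = - \frac{252}{159559}$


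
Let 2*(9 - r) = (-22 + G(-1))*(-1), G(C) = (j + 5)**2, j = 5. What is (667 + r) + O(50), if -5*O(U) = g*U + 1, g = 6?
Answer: 3274/5 ≈ 654.80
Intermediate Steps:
G(C) = 100 (G(C) = (5 + 5)**2 = 10**2 = 100)
O(U) = -1/5 - 6*U/5 (O(U) = -(6*U + 1)/5 = -(1 + 6*U)/5 = -1/5 - 6*U/5)
r = 48 (r = 9 - (-22 + 100)*(-1)/2 = 9 - 39*(-1) = 9 - 1/2*(-78) = 9 + 39 = 48)
(667 + r) + O(50) = (667 + 48) + (-1/5 - 6/5*50) = 715 + (-1/5 - 60) = 715 - 301/5 = 3274/5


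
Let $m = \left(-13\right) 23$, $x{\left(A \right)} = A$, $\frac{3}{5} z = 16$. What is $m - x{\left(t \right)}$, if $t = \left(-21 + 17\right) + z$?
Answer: $- \frac{965}{3} \approx -321.67$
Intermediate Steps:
$z = \frac{80}{3}$ ($z = \frac{5}{3} \cdot 16 = \frac{80}{3} \approx 26.667$)
$t = \frac{68}{3}$ ($t = \left(-21 + 17\right) + \frac{80}{3} = -4 + \frac{80}{3} = \frac{68}{3} \approx 22.667$)
$m = -299$
$m - x{\left(t \right)} = -299 - \frac{68}{3} = - \frac{965}{3}$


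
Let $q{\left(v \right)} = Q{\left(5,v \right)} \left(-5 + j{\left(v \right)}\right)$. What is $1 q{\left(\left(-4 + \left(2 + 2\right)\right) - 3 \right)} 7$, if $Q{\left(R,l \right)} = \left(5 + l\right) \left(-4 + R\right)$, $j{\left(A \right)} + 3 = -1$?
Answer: $-126$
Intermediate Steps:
$j{\left(A \right)} = -4$ ($j{\left(A \right)} = -3 - 1 = -4$)
$Q{\left(R,l \right)} = \left(-4 + R\right) \left(5 + l\right)$
$q{\left(v \right)} = -45 - 9 v$ ($q{\left(v \right)} = \left(-20 - 4 v + 5 \cdot 5 + 5 v\right) \left(-5 - 4\right) = \left(-20 - 4 v + 25 + 5 v\right) \left(-9\right) = \left(5 + v\right) \left(-9\right) = -45 - 9 v$)
$1 q{\left(\left(-4 + \left(2 + 2\right)\right) - 3 \right)} 7 = 1 \left(-45 - 9 \left(\left(-4 + \left(2 + 2\right)\right) - 3\right)\right) 7 = 1 \left(-45 - 9 \left(\left(-4 + 4\right) - 3\right)\right) 7 = 1 \left(-45 - 9 \left(0 - 3\right)\right) 7 = 1 \left(-45 - -27\right) 7 = 1 \left(-45 + 27\right) 7 = 1 \left(-18\right) 7 = \left(-18\right) 7 = -126$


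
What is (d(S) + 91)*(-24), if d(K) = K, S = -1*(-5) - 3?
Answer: -2232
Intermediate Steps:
S = 2 (S = 5 - 3 = 2)
(d(S) + 91)*(-24) = (2 + 91)*(-24) = 93*(-24) = -2232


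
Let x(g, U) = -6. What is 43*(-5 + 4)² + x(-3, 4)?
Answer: 37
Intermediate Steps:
43*(-5 + 4)² + x(-3, 4) = 43*(-5 + 4)² - 6 = 43*(-1)² - 6 = 43*1 - 6 = 43 - 6 = 37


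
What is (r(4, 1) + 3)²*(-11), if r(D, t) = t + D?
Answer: -704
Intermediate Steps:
r(D, t) = D + t
(r(4, 1) + 3)²*(-11) = ((4 + 1) + 3)²*(-11) = (5 + 3)²*(-11) = 8²*(-11) = 64*(-11) = -704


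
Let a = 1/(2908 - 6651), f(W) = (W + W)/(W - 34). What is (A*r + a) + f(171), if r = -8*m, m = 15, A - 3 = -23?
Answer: 1231978369/512791 ≈ 2402.5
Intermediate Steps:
A = -20 (A = 3 - 23 = -20)
r = -120 (r = -8*15 = -120)
f(W) = 2*W/(-34 + W) (f(W) = (2*W)/(-34 + W) = 2*W/(-34 + W))
a = -1/3743 (a = 1/(-3743) = -1/3743 ≈ -0.00026717)
(A*r + a) + f(171) = (-20*(-120) - 1/3743) + 2*171/(-34 + 171) = (2400 - 1/3743) + 2*171/137 = 8983199/3743 + 2*171*(1/137) = 8983199/3743 + 342/137 = 1231978369/512791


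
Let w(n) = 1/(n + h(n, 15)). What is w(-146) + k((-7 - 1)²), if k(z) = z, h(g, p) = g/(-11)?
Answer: 93429/1460 ≈ 63.992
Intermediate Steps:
h(g, p) = -g/11 (h(g, p) = g*(-1/11) = -g/11)
w(n) = 11/(10*n) (w(n) = 1/(n - n/11) = 1/(10*n/11) = 11/(10*n))
w(-146) + k((-7 - 1)²) = (11/10)/(-146) + (-7 - 1)² = (11/10)*(-1/146) + (-8)² = -11/1460 + 64 = 93429/1460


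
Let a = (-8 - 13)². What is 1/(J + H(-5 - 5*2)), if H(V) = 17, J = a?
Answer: 1/458 ≈ 0.0021834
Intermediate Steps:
a = 441 (a = (-21)² = 441)
J = 441
1/(J + H(-5 - 5*2)) = 1/(441 + 17) = 1/458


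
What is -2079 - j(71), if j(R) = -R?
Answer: -2008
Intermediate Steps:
-2079 - j(71) = -2079 - (-1)*71 = -2079 - 1*(-71) = -2079 + 71 = -2008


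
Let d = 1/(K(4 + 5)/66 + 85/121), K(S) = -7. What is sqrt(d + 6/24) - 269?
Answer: -269 + sqrt(1444921)/866 ≈ -267.61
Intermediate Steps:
d = 726/433 (d = 1/(-7/66 + 85/121) = 1/(433/726) = 726/433 ≈ 1.6767)
sqrt(d + 6/24) - 269 = sqrt(726/433 + 6/24) - 269 = sqrt(726/433 + 6*(1/24)) - 269 = sqrt(726/433 + 1/4) - 269 = sqrt(3337/1732) - 269 = sqrt(1444921)/866 - 269 = -269 + sqrt(1444921)/866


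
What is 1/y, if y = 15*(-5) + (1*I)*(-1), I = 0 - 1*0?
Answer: -1/75 ≈ -0.013333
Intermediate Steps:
I = 0 (I = 0 + 0 = 0)
y = -75 (y = 15*(-5) + (1*0)*(-1) = -75 + 0*(-1) = -75 + 0 = -75)
1/y = 1/(-75) = -1/75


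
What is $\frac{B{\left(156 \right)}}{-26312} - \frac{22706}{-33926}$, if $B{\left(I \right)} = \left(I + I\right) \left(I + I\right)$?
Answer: $- \frac{13005059}{4291639} \approx -3.0303$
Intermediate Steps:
$B{\left(I \right)} = 4 I^{2}$ ($B{\left(I \right)} = 2 I 2 I = 4 I^{2}$)
$\frac{B{\left(156 \right)}}{-26312} - \frac{22706}{-33926} = \frac{4 \cdot 156^{2}}{-26312} - \frac{22706}{-33926} = 4 \cdot 24336 \left(- \frac{1}{26312}\right) - - \frac{11353}{16963} = 97344 \left(- \frac{1}{26312}\right) + \frac{11353}{16963} = - \frac{936}{253} + \frac{11353}{16963} = - \frac{13005059}{4291639}$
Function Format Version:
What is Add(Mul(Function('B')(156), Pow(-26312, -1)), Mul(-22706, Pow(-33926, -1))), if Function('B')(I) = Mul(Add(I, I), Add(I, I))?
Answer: Rational(-13005059, 4291639) ≈ -3.0303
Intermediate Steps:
Function('B')(I) = Mul(4, Pow(I, 2)) (Function('B')(I) = Mul(Mul(2, I), Mul(2, I)) = Mul(4, Pow(I, 2)))
Add(Mul(Function('B')(156), Pow(-26312, -1)), Mul(-22706, Pow(-33926, -1))) = Add(Mul(Mul(4, Pow(156, 2)), Pow(-26312, -1)), Mul(-22706, Pow(-33926, -1))) = Add(Mul(Mul(4, 24336), Rational(-1, 26312)), Mul(-22706, Rational(-1, 33926))) = Add(Mul(97344, Rational(-1, 26312)), Rational(11353, 16963)) = Add(Rational(-936, 253), Rational(11353, 16963)) = Rational(-13005059, 4291639)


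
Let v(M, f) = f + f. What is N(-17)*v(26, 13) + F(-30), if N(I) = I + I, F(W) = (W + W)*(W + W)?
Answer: 2716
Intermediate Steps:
v(M, f) = 2*f
F(W) = 4*W² (F(W) = (2*W)*(2*W) = 4*W²)
N(I) = 2*I
N(-17)*v(26, 13) + F(-30) = (2*(-17))*(2*13) + 4*(-30)² = -34*26 + 4*900 = -884 + 3600 = 2716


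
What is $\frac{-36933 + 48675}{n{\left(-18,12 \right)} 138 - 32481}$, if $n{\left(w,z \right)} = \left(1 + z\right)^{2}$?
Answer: $- \frac{3914}{3053} \approx -1.282$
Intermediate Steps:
$\frac{-36933 + 48675}{n{\left(-18,12 \right)} 138 - 32481} = \frac{-36933 + 48675}{\left(1 + 12\right)^{2} \cdot 138 - 32481} = \frac{11742}{13^{2} \cdot 138 - 32481} = \frac{11742}{169 \cdot 138 - 32481} = \frac{11742}{23322 - 32481} = \frac{11742}{-9159} = 11742 \left(- \frac{1}{9159}\right) = - \frac{3914}{3053}$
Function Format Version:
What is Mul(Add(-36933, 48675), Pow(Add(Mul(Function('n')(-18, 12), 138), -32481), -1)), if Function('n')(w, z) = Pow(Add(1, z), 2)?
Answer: Rational(-3914, 3053) ≈ -1.2820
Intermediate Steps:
Mul(Add(-36933, 48675), Pow(Add(Mul(Function('n')(-18, 12), 138), -32481), -1)) = Mul(Add(-36933, 48675), Pow(Add(Mul(Pow(Add(1, 12), 2), 138), -32481), -1)) = Mul(11742, Pow(Add(Mul(Pow(13, 2), 138), -32481), -1)) = Mul(11742, Pow(Add(Mul(169, 138), -32481), -1)) = Mul(11742, Pow(Add(23322, -32481), -1)) = Mul(11742, Pow(-9159, -1)) = Mul(11742, Rational(-1, 9159)) = Rational(-3914, 3053)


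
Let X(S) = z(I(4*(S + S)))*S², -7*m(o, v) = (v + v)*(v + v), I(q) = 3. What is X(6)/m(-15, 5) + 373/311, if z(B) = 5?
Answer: -17728/1555 ≈ -11.401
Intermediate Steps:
m(o, v) = -4*v²/7 (m(o, v) = -(v + v)*(v + v)/7 = -2*v*2*v/7 = -4*v²/7)
X(S) = 5*S²
X(6)/m(-15, 5) + 373/311 = (5*6²)/((-4/7*5²)) + 373/311 = (5*36)/((-4/7*25)) + 373*(1/311) = 180/(-100/7) + 373/311 = 180*(-7/100) + 373/311 = -63/5 + 373/311 = -17728/1555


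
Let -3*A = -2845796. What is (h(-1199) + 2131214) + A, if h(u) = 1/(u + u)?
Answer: 22156172321/7194 ≈ 3.0798e+6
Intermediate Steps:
A = 2845796/3 (A = -⅓*(-2845796) = 2845796/3 ≈ 9.4860e+5)
h(u) = 1/(2*u)
(h(-1199) + 2131214) + A = ((½)/(-1199) + 2131214) + 2845796/3 = ((½)*(-1/1199) + 2131214) + 2845796/3 = (-1/2398 + 2131214) + 2845796/3 = 5110651171/2398 + 2845796/3 = 22156172321/7194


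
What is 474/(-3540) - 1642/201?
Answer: -984659/118590 ≈ -8.3031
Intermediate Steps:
474/(-3540) - 1642/201 = 474*(-1/3540) - 1642*1/201 = -79/590 - 1642/201 = -984659/118590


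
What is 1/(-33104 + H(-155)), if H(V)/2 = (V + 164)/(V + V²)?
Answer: -11935/395096231 ≈ -3.0208e-5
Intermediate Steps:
H(V) = 2*(164 + V)/(V + V²) (H(V) = 2*((V + 164)/(V + V²)) = 2*((164 + V)/(V + V²)) = 2*(164 + V)/(V + V²))
1/(-33104 + H(-155)) = 1/(-33104 + 2*(164 - 155)/(-155*(1 - 155))) = 1/(-33104 + 2*(-1/155)*9/(-154)) = 1/(-33104 + 2*(-1/155)*(-1/154)*9) = 1/(-33104 + 9/11935) = 1/(-395096231/11935) = -11935/395096231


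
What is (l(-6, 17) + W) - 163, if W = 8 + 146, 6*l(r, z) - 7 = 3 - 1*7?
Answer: -17/2 ≈ -8.5000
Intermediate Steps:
l(r, z) = ½ (l(r, z) = 7/6 + (3 - 1*7)/6 = 7/6 + (3 - 7)/6 = 7/6 + (⅙)*(-4) = 7/6 - ⅔ = ½)
W = 154
(l(-6, 17) + W) - 163 = (½ + 154) - 163 = 309/2 - 163 = -17/2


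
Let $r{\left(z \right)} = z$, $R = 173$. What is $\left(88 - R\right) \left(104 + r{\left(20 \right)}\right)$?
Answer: $-10540$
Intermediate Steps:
$\left(88 - R\right) \left(104 + r{\left(20 \right)}\right) = \left(88 - 173\right) \left(104 + 20\right) = \left(88 - 173\right) 124 = \left(-85\right) 124 = -10540$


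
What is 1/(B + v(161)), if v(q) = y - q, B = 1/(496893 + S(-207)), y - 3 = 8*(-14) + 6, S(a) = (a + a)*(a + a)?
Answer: -668289/176428295 ≈ -0.0037879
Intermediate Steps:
S(a) = 4*a**2 (S(a) = (2*a)*(2*a) = 4*a**2)
y = -103 (y = 3 + (8*(-14) + 6) = 3 + (-112 + 6) = 3 - 106 = -103)
B = 1/668289 (B = 1/(496893 + 4*(-207)**2) = 1/(496893 + 4*42849) = 1/(496893 + 171396) = 1/668289 ≈ 1.4964e-6)
v(q) = -103 - q
1/(B + v(161)) = 1/(1/668289 + (-103 - 1*161)) = 1/(1/668289 + (-103 - 161)) = 1/(1/668289 - 264) = 1/(-176428295/668289) = -668289/176428295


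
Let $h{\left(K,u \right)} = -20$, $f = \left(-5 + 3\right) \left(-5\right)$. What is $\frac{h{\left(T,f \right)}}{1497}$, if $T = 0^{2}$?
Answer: $- \frac{20}{1497} \approx -0.01336$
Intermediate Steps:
$T = 0$
$f = 10$ ($f = \left(-2\right) \left(-5\right) = 10$)
$\frac{h{\left(T,f \right)}}{1497} = - \frac{20}{1497}$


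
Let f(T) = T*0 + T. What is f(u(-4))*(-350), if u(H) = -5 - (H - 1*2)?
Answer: -350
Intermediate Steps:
u(H) = -3 - H (u(H) = -5 - (H - 2) = -5 - (-2 + H) = -5 + (2 - H) = -3 - H)
f(T) = T (f(T) = 0 + T = T)
f(u(-4))*(-350) = (-3 - 1*(-4))*(-350) = (-3 + 4)*(-350) = 1*(-350) = -350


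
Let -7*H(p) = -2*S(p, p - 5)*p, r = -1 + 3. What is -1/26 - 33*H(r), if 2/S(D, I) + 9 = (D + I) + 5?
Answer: 6829/910 ≈ 7.5044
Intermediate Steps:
r = 2
S(D, I) = 2/(-4 + D + I) (S(D, I) = 2/(-9 + ((D + I) + 5)) = 2/(-9 + (5 + D + I)) = 2/(-4 + D + I))
H(p) = 4*p/(7*(-9 + 2*p)) (H(p) = -(-2)*(2/(-4 + p + (p - 5)))*p/7 = -(-2)*(2/(-4 + p + (-5 + p)))*p/7 = -(-2)*(2/(-9 + 2*p))*p/7 = -(-2)*2*p/(-9 + 2*p)/7 = -(-4)*p/(7*(-9 + 2*p)) = 4*p/(7*(-9 + 2*p)))
-1/26 - 33*H(r) = -1/26 - 132*2/(7*(-9 + 2*2)) = -1*1/26 - 132*2/(7*(-9 + 4)) = -1/26 - 132*2/(7*(-5)) = -1/26 - 132*2*(-1)/(7*5) = -1/26 - 33*(-8/35) = -1/26 + 264/35 = 6829/910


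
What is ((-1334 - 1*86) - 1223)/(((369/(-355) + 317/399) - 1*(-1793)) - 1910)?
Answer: 374367735/16607161 ≈ 22.543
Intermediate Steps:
((-1334 - 1*86) - 1223)/(((369/(-355) + 317/399) - 1*(-1793)) - 1910) = ((-1334 - 86) - 1223)/(((369*(-1/355) + 317*(1/399)) + 1793) - 1910) = (-1420 - 1223)/(((-369/355 + 317/399) + 1793) - 1910) = -2643/((-34696/141645 + 1793) - 1910) = -2643/(253934789/141645 - 1910) = -2643/(-16607161/141645) = -2643*(-141645/16607161) = 374367735/16607161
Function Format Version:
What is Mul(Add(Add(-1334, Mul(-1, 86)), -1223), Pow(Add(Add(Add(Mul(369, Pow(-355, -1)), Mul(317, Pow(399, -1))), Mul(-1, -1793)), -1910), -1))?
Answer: Rational(374367735, 16607161) ≈ 22.543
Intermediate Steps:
Mul(Add(Add(-1334, Mul(-1, 86)), -1223), Pow(Add(Add(Add(Mul(369, Pow(-355, -1)), Mul(317, Pow(399, -1))), Mul(-1, -1793)), -1910), -1)) = Mul(Add(Add(-1334, -86), -1223), Pow(Add(Add(Add(Mul(369, Rational(-1, 355)), Mul(317, Rational(1, 399))), 1793), -1910), -1)) = Mul(Add(-1420, -1223), Pow(Add(Add(Add(Rational(-369, 355), Rational(317, 399)), 1793), -1910), -1)) = Mul(-2643, Pow(Add(Add(Rational(-34696, 141645), 1793), -1910), -1)) = Mul(-2643, Pow(Add(Rational(253934789, 141645), -1910), -1)) = Mul(-2643, Pow(Rational(-16607161, 141645), -1)) = Mul(-2643, Rational(-141645, 16607161)) = Rational(374367735, 16607161)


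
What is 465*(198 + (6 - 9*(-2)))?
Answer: 103230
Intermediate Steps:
465*(198 + (6 - 9*(-2))) = 465*(198 + (6 + 18)) = 465*(198 + 24) = 465*222 = 103230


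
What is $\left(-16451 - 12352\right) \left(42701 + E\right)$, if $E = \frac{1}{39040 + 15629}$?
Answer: $- \frac{22412775732970}{18223} \approx -1.2299 \cdot 10^{9}$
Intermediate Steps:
$E = \frac{1}{54669} \approx 1.8292 \cdot 10^{-5}$
$\left(-16451 - 12352\right) \left(42701 + E\right) = \left(-16451 - 12352\right) \left(42701 + \frac{1}{54669}\right) = \left(-28803\right) \frac{2334420970}{54669} = - \frac{22412775732970}{18223}$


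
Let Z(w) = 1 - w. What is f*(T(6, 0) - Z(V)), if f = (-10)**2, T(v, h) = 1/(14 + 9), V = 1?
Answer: 100/23 ≈ 4.3478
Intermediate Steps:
T(v, h) = 1/23
f = 100
f*(T(6, 0) - Z(V)) = 100*(1/23 - (1 - 1*1)) = 100*(1/23 - (1 - 1)) = 100*(1/23 - 1*0) = 100*(1/23 + 0) = 100*(1/23) = 100/23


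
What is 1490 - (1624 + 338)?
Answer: -472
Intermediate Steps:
1490 - (1624 + 338) = 1490 - 1*1962 = 1490 - 1962 = -472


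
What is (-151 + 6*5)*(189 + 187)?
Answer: -45496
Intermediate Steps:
(-151 + 6*5)*(189 + 187) = (-151 + 30)*376 = -121*376 = -45496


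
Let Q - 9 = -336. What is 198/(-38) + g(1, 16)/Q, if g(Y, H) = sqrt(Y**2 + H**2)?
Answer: -99/19 - sqrt(257)/327 ≈ -5.2596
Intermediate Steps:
Q = -327 (Q = 9 - 336 = -327)
g(Y, H) = sqrt(H**2 + Y**2)
198/(-38) + g(1, 16)/Q = 198/(-38) + sqrt(16**2 + 1**2)/(-327) = 198*(-1/38) + sqrt(256 + 1)*(-1/327) = -99/19 + sqrt(257)*(-1/327) = -99/19 - sqrt(257)/327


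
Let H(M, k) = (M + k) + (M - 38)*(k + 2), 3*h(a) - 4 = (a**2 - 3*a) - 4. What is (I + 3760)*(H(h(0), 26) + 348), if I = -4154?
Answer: 271860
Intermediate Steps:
h(a) = -a + a**2/3 (h(a) = 4/3 + ((a**2 - 3*a) - 4)/3 = 4/3 + (-4 + a**2 - 3*a)/3 = 4/3 + (-4/3 - a + a**2/3) = -a + a**2/3)
H(M, k) = M + k + (-38 + M)*(2 + k) (H(M, k) = (M + k) + (-38 + M)*(2 + k) = M + k + (-38 + M)*(2 + k))
(I + 3760)*(H(h(0), 26) + 348) = (-4154 + 3760)*((-76 - 37*26 + 3*((1/3)*0*(-3 + 0)) + ((1/3)*0*(-3 + 0))*26) + 348) = -394*((-76 - 962 + 3*((1/3)*0*(-3)) + ((1/3)*0*(-3))*26) + 348) = -394*((-76 - 962 + 3*0 + 0*26) + 348) = -394*((-76 - 962 + 0 + 0) + 348) = -394*(-1038 + 348) = -394*(-690) = 271860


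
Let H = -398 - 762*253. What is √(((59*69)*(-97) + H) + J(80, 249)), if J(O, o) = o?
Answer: I*√587822 ≈ 766.7*I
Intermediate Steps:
H = -193184 (H = -398 - 192786 = -193184)
√(((59*69)*(-97) + H) + J(80, 249)) = √(((59*69)*(-97) - 193184) + 249) = √((4071*(-97) - 193184) + 249) = √((-394887 - 193184) + 249) = √(-588071 + 249) = √(-587822) = I*√587822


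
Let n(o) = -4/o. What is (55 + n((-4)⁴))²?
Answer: 12383361/4096 ≈ 3023.3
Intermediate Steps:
(55 + n((-4)⁴))² = (55 - 4/((-4)⁴))² = (55 - 4/256)² = (55 - 4*1/256)² = (55 - 1/64)² = (3519/64)² = 12383361/4096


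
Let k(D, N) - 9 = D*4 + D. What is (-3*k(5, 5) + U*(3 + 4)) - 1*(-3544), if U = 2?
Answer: 3456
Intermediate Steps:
k(D, N) = 9 + 5*D (k(D, N) = 9 + (D*4 + D) = 9 + (4*D + D) = 9 + 5*D)
(-3*k(5, 5) + U*(3 + 4)) - 1*(-3544) = (-3*(9 + 5*5) + 2*(3 + 4)) - 1*(-3544) = (-3*(9 + 25) + 2*7) + 3544 = (-3*34 + 14) + 3544 = (-102 + 14) + 3544 = -88 + 3544 = 3456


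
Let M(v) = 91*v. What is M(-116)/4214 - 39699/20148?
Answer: -9046997/2021516 ≈ -4.4753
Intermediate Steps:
M(-116)/4214 - 39699/20148 = (91*(-116))/4214 - 39699/20148 = -10556*1/4214 - 39699*1/20148 = -754/301 - 13233/6716 = -9046997/2021516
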